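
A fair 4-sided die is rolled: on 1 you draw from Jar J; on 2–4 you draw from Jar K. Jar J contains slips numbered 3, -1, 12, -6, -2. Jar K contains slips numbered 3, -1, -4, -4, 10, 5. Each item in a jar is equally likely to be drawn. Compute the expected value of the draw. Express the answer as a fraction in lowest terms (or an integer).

57/40

E[X | Jar J] = (3 − 1 + 12 − 6 − 2)/5 = 6/5
E[X | Jar K] = (3 − 1 − 4 − 4 + 10 + 5)/6 = 3/2
E[X] = (1/4)·6/5 + (3/4)·3/2 = 57/40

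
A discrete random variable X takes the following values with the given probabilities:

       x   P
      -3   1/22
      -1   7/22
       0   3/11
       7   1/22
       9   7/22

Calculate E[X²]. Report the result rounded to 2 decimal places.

E[X²] = (1/22)·9 + (7/22)·1 + (3/11)·0 + (1/22)·49 + (7/22)·81
     = 316/11 ≈ 28.73

28.73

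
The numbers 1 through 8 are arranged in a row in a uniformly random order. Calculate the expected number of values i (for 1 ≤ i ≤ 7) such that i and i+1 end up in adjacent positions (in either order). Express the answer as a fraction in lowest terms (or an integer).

7/4

For each i ∈ {1,…,7}, let Xᵢ = 1 if i and i+1 are adjacent. P(Xᵢ=1) = 2·(8−1)!/8! = 2/8.
By linearity, E[ΣXᵢ] = (7)·(2/8) = 7/4.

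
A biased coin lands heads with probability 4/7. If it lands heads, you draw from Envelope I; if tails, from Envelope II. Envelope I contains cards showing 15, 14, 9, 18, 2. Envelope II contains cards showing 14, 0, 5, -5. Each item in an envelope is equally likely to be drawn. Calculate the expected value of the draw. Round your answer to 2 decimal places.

E[X | Envelope I] = (15 + 14 + 9 + 18 + 2)/5 = 58/5
E[X | Envelope II] = (14 + 0 + 5 − 5)/4 = 7/2
E[X] = (4/7)·58/5 + (3/7)·7/2 = 569/70 ≈ 8.13

8.13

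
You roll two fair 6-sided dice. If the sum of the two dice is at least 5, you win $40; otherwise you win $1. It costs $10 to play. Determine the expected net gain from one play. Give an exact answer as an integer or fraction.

47/2 dollars

E[payout] = (1/6)·1 + (5/6)·40 = 67/2
Expected profit = 67/2 − 10 = 47/2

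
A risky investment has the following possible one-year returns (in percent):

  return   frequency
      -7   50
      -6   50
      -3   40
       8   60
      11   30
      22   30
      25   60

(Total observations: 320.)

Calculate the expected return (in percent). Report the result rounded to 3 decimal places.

Total = 320, so P(return=-7) = 50/320, etc.
E[X] = (5/32)·(-7) + (5/32)·(-6) + (1/8)·(-3) + (3/16)·8 + (3/32)·11 + (3/32)·22 + (3/16)·25
     = 55/8 ≈ 6.875

6.875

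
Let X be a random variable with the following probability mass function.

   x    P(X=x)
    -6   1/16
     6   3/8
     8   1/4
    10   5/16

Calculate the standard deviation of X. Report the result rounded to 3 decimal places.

3.742

E[X] = 7, E[X²] = 63
Var(X) = E[X²] − (E[X])² = 63 − 49 = 14
SD(X) = √(14) ≈ 3.742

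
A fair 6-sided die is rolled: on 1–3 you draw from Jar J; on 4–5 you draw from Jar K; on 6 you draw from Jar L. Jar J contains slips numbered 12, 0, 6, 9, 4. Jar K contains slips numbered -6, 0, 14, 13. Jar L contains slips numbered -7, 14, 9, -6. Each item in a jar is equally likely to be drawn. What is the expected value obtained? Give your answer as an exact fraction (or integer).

E[X | Jar J] = (12 + 0 + 6 + 9 + 4)/5 = 31/5
E[X | Jar K] = (-6 + 0 + 14 + 13)/4 = 21/4
E[X | Jar L] = (-7 + 14 + 9 − 6)/4 = 5/2
E[X] = (1/2)·31/5 + (1/3)·21/4 + (1/6)·5/2 = 79/15

79/15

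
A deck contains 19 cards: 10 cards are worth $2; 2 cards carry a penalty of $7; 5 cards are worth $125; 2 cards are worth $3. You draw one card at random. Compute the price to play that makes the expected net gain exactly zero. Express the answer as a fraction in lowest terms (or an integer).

637/19 dollars

E[payout] = (10/19)·2 + (2/19)·(-7) + (5/19)·125 + (2/19)·3 = 637/19
Fair fee = E[payout] = 637/19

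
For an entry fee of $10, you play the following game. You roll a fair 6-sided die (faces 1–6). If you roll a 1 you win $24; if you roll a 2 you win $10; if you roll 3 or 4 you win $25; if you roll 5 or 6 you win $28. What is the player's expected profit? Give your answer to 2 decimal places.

$13.33

E[payout] = (1/6)·10 + (1/6)·24 + (1/3)·25 + (1/3)·28 = 70/3
Expected profit = 70/3 − 10 = 40/3 ≈ $13.33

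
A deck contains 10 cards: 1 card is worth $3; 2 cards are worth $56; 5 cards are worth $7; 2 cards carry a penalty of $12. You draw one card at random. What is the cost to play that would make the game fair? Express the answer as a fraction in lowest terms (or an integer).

63/5 dollars

E[payout] = (1/10)·3 + (2/10)·56 + (5/10)·7 + (2/10)·(-12) = 63/5
Fair fee = E[payout] = 63/5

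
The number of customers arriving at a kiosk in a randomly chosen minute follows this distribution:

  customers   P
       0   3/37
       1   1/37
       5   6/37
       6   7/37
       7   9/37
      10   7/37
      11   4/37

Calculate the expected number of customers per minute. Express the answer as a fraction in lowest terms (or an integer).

E[X] = (3/37)·0 + (1/37)·1 + (6/37)·5 + (7/37)·6 + (9/37)·7 + (7/37)·10 + (4/37)·11
     = 250/37

250/37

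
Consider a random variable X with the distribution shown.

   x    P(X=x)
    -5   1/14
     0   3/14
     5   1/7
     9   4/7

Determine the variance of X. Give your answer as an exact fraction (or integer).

599/28

E[X] = (1/14)·(-5) + (3/14)·0 + (1/7)·5 + (4/7)·9 = 11/2
E[X²] = (1/14)·25 + (3/14)·0 + (1/7)·25 + (4/7)·81 = 723/14
Var(X) = 723/14 − (11/2)² = 599/28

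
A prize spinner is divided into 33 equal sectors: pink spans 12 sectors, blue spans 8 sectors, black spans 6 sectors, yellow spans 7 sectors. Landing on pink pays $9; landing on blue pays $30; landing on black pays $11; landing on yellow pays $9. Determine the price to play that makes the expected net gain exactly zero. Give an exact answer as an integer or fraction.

E[payout] = (12/33)·9 + (8/33)·30 + (6/33)·11 + (7/33)·9 = 159/11
Fair fee = E[payout] = 159/11

159/11 dollars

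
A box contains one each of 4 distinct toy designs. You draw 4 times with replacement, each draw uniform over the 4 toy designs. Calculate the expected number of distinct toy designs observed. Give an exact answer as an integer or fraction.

Let Xⱼ=1 if type j appears at least once. P(Xⱼ=1) = 1 − ((4−1)/4)^4 = 175/256.
E[#distinct] = 4·175/256 = 175/64.

175/64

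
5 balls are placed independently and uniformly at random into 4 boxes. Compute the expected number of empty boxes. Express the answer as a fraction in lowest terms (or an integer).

Let Xⱼ=1 if box j is empty. P(Xⱼ=1) = ((4-1)/4)^5 = 243/1024.
By linearity, E[#empty] = 4·243/1024 = 243/256.

243/256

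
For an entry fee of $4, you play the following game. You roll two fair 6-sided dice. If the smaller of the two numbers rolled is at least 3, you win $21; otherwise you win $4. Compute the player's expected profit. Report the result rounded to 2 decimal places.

$7.56

E[payout] = (5/9)·4 + (4/9)·21 = 104/9
Expected profit = 104/9 − 4 = 68/9 ≈ $7.56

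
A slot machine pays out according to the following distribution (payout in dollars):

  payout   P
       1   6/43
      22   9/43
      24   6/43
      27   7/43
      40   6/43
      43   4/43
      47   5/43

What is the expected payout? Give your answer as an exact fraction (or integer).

1184/43 dollars

E[X] = (6/43)·1 + (9/43)·22 + (6/43)·24 + (7/43)·27 + (6/43)·40 + (4/43)·43 + (5/43)·47
     = 1184/43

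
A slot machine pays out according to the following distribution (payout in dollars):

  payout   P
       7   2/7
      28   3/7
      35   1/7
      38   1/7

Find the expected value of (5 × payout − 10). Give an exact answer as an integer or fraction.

785/7

E[5x-10] = (2/7)·25 + (3/7)·130 + (1/7)·165 + (1/7)·180
     = 785/7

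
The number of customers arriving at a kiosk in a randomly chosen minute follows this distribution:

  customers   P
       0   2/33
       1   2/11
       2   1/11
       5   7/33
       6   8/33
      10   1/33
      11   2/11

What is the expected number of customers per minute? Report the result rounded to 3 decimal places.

5.182

E[X] = (2/33)·0 + (2/11)·1 + (1/11)·2 + (7/33)·5 + (8/33)·6 + (1/33)·10 + (2/11)·11
     = 57/11 ≈ 5.182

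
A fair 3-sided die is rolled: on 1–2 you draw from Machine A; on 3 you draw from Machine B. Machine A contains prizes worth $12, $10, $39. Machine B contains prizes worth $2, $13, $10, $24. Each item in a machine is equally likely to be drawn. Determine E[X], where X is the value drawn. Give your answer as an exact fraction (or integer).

635/36 dollars

E[X | Machine A] = (12 + 10 + 39)/3 = 61/3
E[X | Machine B] = (2 + 13 + 10 + 24)/4 = 49/4
E[X] = (2/3)·61/3 + (1/3)·49/4 = 635/36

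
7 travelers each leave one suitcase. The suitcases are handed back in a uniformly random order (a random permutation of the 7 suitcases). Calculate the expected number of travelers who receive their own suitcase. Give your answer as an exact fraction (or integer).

Let Xᵢ = 1 if person i gets their own suitcase. For each i, P(Xᵢ=1) = 1/7.
By linearity of expectation, E[X₁+…+X_7] = 7·(1/7) = 1.

1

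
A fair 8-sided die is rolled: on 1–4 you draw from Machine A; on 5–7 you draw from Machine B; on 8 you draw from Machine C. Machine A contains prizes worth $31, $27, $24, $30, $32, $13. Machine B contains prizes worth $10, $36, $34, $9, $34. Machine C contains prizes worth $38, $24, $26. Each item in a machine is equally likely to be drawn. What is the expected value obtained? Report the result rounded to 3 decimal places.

E[X | Machine A] = (31 + 27 + 24 + 30 + 32 + 13)/6 = 157/6
E[X | Machine B] = (10 + 36 + 34 + 9 + 34)/5 = 123/5
E[X | Machine C] = (38 + 24 + 26)/3 = 88/3
E[X] = (1/2)·157/6 + (3/8)·123/5 + (1/8)·88/3 = 1039/40 ≈ 25.975

$25.975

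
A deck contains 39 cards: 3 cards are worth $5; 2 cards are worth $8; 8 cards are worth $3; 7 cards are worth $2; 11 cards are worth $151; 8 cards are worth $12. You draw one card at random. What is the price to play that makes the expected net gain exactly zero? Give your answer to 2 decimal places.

$46.82

E[payout] = (3/39)·5 + (2/39)·8 + (8/39)·3 + (7/39)·2 + (11/39)·151 + (8/39)·12 = 1826/39
Fair fee = E[payout] = 1826/39 ≈ $46.82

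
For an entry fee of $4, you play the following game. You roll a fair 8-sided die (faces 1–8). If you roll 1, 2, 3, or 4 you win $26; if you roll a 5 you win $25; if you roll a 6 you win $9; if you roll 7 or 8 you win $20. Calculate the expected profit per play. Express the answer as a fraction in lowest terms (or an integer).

E[payout] = (1/8)·9 + (1/4)·20 + (1/8)·25 + (1/2)·26 = 89/4
Expected profit = 89/4 − 4 = 73/4

73/4 dollars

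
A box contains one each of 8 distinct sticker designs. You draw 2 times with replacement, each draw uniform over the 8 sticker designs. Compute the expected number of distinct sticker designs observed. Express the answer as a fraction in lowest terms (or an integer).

15/8

Let Xⱼ=1 if type j appears at least once. P(Xⱼ=1) = 1 − ((8−1)/8)^2 = 15/64.
E[#distinct] = 8·15/64 = 15/8.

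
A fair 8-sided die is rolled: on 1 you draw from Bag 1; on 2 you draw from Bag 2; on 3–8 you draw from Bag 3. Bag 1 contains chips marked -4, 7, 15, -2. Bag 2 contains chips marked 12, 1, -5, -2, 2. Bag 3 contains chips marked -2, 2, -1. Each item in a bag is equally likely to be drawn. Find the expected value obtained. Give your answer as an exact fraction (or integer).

9/20

E[X | Bag 1] = (-4 + 7 + 15 − 2)/4 = 4
E[X | Bag 2] = (12 + 1 − 5 − 2 + 2)/5 = 8/5
E[X | Bag 3] = (-2 + 2 − 1)/3 = -1/3
E[X] = (1/8)·4 + (1/8)·8/5 + (3/4)·(-1/3) = 9/20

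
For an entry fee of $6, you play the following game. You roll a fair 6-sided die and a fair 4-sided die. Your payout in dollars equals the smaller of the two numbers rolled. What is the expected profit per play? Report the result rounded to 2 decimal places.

Distribution of the smaller of the two numbers rolled: 1 w.p. 3/8, 2 w.p. 7/24, 3 w.p. 5/24, 4 w.p. 1/8
E[payout] = (3/8)·1 + (7/24)·2 + (5/24)·3 + (1/8)·4 = 25/12
Expected profit = 25/12 − 6 = -47/12 ≈ -$3.92

-$3.92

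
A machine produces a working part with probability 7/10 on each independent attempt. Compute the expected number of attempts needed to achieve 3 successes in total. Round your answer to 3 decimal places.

By linearity (sum of 3 independent geometric waits), E[trials] = 3/p = 3/(7/10) = 30/7.
≈ 4.286

4.286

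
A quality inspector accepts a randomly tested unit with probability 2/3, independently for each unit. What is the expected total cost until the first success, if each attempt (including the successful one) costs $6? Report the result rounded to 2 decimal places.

$9.00

E[#attempts] = 1/p = 3/2; E[cost] = 6·3/2 = 9.
≈ 9.00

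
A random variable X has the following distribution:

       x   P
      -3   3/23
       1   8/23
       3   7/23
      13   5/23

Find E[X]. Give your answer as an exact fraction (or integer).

85/23

E[X] = (3/23)·(-3) + (8/23)·1 + (7/23)·3 + (5/23)·13
     = 85/23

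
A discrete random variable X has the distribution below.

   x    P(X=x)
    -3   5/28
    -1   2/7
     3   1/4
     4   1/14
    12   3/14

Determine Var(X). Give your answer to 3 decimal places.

28.383

E[X] = (5/28)·(-3) + (2/7)·(-1) + (1/4)·3 + (1/14)·4 + (3/14)·12 = 39/14
E[X²] = (5/28)·9 + (2/7)·1 + (1/4)·9 + (1/14)·16 + (3/14)·144 = 253/7
Var(X) = 253/7 − (39/14)² = 5563/196 ≈ 28.383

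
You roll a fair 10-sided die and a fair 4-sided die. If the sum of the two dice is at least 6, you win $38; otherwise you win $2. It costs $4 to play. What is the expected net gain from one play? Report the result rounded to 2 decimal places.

E[payout] = (1/4)·2 + (3/4)·38 = 29
Expected profit = 29 − 4 = 25 ≈ $25.00

$25.00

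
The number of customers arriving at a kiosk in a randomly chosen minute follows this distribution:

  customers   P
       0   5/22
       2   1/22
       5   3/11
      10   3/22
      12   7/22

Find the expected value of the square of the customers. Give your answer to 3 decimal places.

E[X²] = (5/22)·0 + (1/22)·4 + (3/11)·25 + (3/22)·100 + (7/22)·144
     = 731/11 ≈ 66.455

66.455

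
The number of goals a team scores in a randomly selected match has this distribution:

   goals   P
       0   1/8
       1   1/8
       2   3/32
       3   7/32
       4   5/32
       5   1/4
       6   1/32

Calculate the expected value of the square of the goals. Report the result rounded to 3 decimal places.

12.344

E[X²] = (1/8)·0 + (1/8)·1 + (3/32)·4 + (7/32)·9 + (5/32)·16 + (1/4)·25 + (1/32)·36
     = 395/32 ≈ 12.344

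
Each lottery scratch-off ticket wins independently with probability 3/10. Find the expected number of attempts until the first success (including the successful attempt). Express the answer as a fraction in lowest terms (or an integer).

10/3

For a geometric distribution, E[trials] = 1/p = 1/(3/10) = 10/3.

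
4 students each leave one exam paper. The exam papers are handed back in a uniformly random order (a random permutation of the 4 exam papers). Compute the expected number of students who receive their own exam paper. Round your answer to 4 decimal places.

Let Xᵢ = 1 if person i gets their own exam paper. For each i, P(Xᵢ=1) = 1/4.
By linearity of expectation, E[X₁+…+X_4] = 4·(1/4) = 1.
≈ 1.0000

1.0000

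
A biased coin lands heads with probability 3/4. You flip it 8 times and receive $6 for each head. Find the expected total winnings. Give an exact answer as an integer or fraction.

$36

E[#heads] = 8·3/4 = 6 (linearity over flips).
E[winnings] = 6·6 = 36.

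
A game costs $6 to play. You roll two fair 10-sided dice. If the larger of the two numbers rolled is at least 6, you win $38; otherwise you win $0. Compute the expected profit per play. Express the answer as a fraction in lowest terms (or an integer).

45/2 dollars

E[payout] = (1/4)·0 + (3/4)·38 = 57/2
Expected profit = 57/2 − 6 = 45/2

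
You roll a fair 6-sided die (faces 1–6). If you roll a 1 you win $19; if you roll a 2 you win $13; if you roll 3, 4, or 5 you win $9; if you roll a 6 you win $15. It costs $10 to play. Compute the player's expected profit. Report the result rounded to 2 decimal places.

E[payout] = (1/2)·9 + (1/6)·13 + (1/6)·15 + (1/6)·19 = 37/3
Expected profit = 37/3 − 10 = 7/3 ≈ $2.33

$2.33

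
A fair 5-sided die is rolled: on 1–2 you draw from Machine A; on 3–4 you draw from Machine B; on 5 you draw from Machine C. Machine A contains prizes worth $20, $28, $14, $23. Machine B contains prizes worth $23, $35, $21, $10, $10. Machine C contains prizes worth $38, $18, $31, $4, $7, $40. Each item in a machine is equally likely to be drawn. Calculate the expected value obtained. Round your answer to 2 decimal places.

E[X | Machine A] = (20 + 28 + 14 + 23)/4 = 85/4
E[X | Machine B] = (23 + 35 + 21 + 10 + 10)/5 = 99/5
E[X | Machine C] = (38 + 18 + 31 + 4 + 7 + 40)/6 = 23
E[X] = (2/5)·85/4 + (2/5)·99/5 + (1/5)·23 = 1051/50 ≈ 21.02

$21.02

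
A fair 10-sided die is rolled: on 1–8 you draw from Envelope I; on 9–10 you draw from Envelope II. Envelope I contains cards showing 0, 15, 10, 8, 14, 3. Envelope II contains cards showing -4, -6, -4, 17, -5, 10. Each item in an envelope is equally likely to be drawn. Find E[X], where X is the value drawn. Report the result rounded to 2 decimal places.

E[X | Envelope I] = (0 + 15 + 10 + 8 + 14 + 3)/6 = 25/3
E[X | Envelope II] = (-4 − 6 − 4 + 17 − 5 + 10)/6 = 4/3
E[X] = (4/5)·25/3 + (1/5)·4/3 = 104/15 ≈ 6.93

6.93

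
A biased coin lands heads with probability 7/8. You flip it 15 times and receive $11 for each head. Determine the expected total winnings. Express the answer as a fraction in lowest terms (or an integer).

E[#heads] = 15·7/8 = 105/8 (linearity over flips).
E[winnings] = 11·105/8 = 1155/8.

1155/8 dollars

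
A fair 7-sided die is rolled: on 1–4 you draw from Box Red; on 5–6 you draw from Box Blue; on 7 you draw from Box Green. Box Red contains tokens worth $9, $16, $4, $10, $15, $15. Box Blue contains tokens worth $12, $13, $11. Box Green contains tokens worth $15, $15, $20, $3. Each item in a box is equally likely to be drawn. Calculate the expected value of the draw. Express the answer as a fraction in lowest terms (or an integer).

333/28 dollars

E[X | Box Red] = (9 + 16 + 4 + 10 + 15 + 15)/6 = 23/2
E[X | Box Blue] = (12 + 13 + 11)/3 = 12
E[X | Box Green] = (15 + 15 + 20 + 3)/4 = 53/4
E[X] = (4/7)·23/2 + (2/7)·12 + (1/7)·53/4 = 333/28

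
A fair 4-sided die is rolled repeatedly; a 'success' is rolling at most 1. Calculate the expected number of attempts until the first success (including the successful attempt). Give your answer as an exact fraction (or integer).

For a geometric distribution, E[trials] = 1/p = 1/(1/4) = 4.

4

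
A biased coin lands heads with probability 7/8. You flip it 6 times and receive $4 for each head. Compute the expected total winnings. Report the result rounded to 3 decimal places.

E[#heads] = 6·7/8 = 21/4 (linearity over flips).
E[winnings] = 4·21/4 = 21.
≈ 21.000

$21.000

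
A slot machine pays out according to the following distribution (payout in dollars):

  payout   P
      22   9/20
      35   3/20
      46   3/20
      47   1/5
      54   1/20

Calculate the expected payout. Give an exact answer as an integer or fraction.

683/20 dollars

E[X] = (9/20)·22 + (3/20)·35 + (3/20)·46 + (1/5)·47 + (1/20)·54
     = 683/20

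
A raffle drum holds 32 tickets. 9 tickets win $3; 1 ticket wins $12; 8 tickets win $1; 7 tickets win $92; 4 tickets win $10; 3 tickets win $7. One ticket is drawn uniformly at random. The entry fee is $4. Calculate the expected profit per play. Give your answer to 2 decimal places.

E[payout] = (9/32)·3 + (1/32)·12 + (8/32)·1 + (7/32)·92 + (4/32)·10 + (3/32)·7 = 47/2
Expected profit = 47/2 − 4 = 39/2 ≈ $19.50

$19.50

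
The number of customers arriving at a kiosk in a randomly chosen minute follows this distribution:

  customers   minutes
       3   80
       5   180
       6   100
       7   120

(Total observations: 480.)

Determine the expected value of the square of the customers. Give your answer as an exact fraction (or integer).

Total = 480, so P(customers=3) = 80/480, etc.
E[X²] = (1/6)·9 + (3/8)·25 + (5/24)·36 + (1/4)·49
     = 245/8

245/8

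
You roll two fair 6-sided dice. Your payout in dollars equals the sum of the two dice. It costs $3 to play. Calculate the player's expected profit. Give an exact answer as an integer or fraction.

$4

Distribution of the sum of the two dice: 2 w.p. 1/36, 3 w.p. 1/18, 4 w.p. 1/12, 5 w.p. 1/9, 6 w.p. 5/36, 7 w.p. 1/6, …
E[payout] = (1/36)·2 + (1/18)·3 + (1/12)·4 + (1/9)·5 + (5/36)·6 + (1/6)·7 + (5/36)·8 + (1/9)·9 + (1/12)·10 + (1/18)·11 + (1/36)·12 = 7
Expected profit = 7 − 3 = 4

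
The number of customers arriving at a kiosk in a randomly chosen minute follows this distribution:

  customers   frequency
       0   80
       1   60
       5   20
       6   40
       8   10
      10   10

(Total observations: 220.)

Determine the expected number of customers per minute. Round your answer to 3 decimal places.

2.636

Total = 220, so P(customers=0) = 80/220, etc.
E[X] = (4/11)·0 + (3/11)·1 + (1/11)·5 + (2/11)·6 + (1/22)·8 + (1/22)·10
     = 29/11 ≈ 2.636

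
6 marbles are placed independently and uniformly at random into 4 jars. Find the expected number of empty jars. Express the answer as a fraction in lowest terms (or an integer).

Let Xⱼ=1 if jar j is empty. P(Xⱼ=1) = ((4-1)/4)^6 = 729/4096.
By linearity, E[#empty] = 4·729/4096 = 729/1024.

729/1024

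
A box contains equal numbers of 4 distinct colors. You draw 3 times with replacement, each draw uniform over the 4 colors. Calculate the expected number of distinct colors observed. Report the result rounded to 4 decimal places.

Let Xⱼ=1 if type j appears at least once. P(Xⱼ=1) = 1 − ((4−1)/4)^3 = 37/64.
E[#distinct] = 4·37/64 = 37/16.
≈ 2.3125

2.3125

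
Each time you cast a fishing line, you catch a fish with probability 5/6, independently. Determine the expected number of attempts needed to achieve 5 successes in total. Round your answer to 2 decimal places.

6.00

By linearity (sum of 5 independent geometric waits), E[trials] = 5/p = 5/(5/6) = 6.
≈ 6.00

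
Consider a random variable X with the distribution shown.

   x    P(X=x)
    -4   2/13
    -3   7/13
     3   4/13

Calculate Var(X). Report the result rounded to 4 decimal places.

8.3669

E[X] = (2/13)·(-4) + (7/13)·(-3) + (4/13)·3 = -17/13
E[X²] = (2/13)·16 + (7/13)·9 + (4/13)·9 = 131/13
Var(X) = 131/13 − (-17/13)² = 1414/169 ≈ 8.3669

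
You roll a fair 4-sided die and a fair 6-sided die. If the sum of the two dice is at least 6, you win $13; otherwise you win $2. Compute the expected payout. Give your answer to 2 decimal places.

E[payout] = (5/12)·2 + (7/12)·13 = 101/12
≈ $8.42

$8.42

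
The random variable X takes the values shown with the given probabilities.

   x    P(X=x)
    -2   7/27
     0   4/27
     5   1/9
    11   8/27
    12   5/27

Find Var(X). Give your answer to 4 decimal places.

E[X] = (7/27)·(-2) + (4/27)·0 + (1/9)·5 + (8/27)·11 + (5/27)·12 = 149/27
E[X²] = (7/27)·4 + (4/27)·0 + (1/9)·25 + (8/27)·121 + (5/27)·144 = 199/3
Var(X) = 199/3 − (149/27)² = 26156/729 ≈ 35.8793

35.8793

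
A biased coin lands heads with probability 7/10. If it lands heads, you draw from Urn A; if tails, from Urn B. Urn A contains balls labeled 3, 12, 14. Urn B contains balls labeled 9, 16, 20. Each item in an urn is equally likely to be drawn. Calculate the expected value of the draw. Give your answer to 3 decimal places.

11.267

E[X | Urn A] = (3 + 12 + 14)/3 = 29/3
E[X | Urn B] = (9 + 16 + 20)/3 = 15
E[X] = (7/10)·29/3 + (3/10)·15 = 169/15 ≈ 11.267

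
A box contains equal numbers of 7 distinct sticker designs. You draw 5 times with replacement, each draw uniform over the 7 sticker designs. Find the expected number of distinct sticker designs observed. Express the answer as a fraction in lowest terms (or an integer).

Let Xⱼ=1 if type j appears at least once. P(Xⱼ=1) = 1 − ((7−1)/7)^5 = 9031/16807.
E[#distinct] = 7·9031/16807 = 9031/2401.

9031/2401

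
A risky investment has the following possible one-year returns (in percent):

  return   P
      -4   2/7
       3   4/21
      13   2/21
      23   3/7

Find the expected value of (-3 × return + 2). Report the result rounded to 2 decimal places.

E[-3x+2] = (2/7)·14 + (4/21)·(-7) + (2/21)·(-37) + (3/7)·(-67)
     = -207/7 ≈ -29.57

-29.57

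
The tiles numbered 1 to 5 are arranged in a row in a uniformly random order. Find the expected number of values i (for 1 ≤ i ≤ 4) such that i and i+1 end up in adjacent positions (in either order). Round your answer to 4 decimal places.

1.6000

For each i ∈ {1,…,4}, let Xᵢ = 1 if i and i+1 are adjacent. P(Xᵢ=1) = 2·(5−1)!/5! = 2/5.
By linearity, E[ΣXᵢ] = (4)·(2/5) = 8/5.
≈ 1.6000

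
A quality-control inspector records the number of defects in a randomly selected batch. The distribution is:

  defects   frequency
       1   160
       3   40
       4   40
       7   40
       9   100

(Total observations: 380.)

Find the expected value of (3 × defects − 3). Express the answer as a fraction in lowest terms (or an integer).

Total = 380, so P(defects=1) = 160/380, etc.
E[3x-3] = (8/19)·0 + (2/19)·6 + (2/19)·9 + (2/19)·18 + (5/19)·24
     = 186/19

186/19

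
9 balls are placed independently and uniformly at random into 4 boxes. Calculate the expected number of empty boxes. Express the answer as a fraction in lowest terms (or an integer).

Let Xⱼ=1 if box j is empty. P(Xⱼ=1) = ((4-1)/4)^9 = 19683/262144.
By linearity, E[#empty] = 4·19683/262144 = 19683/65536.

19683/65536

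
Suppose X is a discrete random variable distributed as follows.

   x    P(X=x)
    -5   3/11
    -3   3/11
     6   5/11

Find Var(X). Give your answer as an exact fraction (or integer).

E[X] = (3/11)·(-5) + (3/11)·(-3) + (5/11)·6 = 6/11
E[X²] = (3/11)·25 + (3/11)·9 + (5/11)·36 = 282/11
Var(X) = 282/11 − (6/11)² = 3066/121

3066/121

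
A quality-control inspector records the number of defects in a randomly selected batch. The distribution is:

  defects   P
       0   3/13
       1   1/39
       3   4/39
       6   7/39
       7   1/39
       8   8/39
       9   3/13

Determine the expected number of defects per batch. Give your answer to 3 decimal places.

E[X] = (3/13)·0 + (1/39)·1 + (4/39)·3 + (7/39)·6 + (1/39)·7 + (8/39)·8 + (3/13)·9
     = 69/13 ≈ 5.308

5.308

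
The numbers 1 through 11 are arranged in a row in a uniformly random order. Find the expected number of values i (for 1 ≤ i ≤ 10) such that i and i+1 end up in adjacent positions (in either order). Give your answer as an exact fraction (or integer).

For each i ∈ {1,…,10}, let Xᵢ = 1 if i and i+1 are adjacent. P(Xᵢ=1) = 2·(11−1)!/11! = 2/11.
By linearity, E[ΣXᵢ] = (10)·(2/11) = 20/11.

20/11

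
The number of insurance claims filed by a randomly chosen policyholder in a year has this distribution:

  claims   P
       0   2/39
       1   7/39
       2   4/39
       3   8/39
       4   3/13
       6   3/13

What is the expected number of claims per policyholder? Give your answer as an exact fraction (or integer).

43/13

E[X] = (2/39)·0 + (7/39)·1 + (4/39)·2 + (8/39)·3 + (3/13)·4 + (3/13)·6
     = 43/13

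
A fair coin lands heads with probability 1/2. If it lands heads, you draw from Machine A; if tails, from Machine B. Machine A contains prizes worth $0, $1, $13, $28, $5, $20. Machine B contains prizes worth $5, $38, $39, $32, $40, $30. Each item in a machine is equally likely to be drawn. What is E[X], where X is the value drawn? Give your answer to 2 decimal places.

$20.92

E[X | Machine A] = (0 + 1 + 13 + 28 + 5 + 20)/6 = 67/6
E[X | Machine B] = (5 + 38 + 39 + 32 + 40 + 30)/6 = 92/3
E[X] = (1/2)·67/6 + (1/2)·92/3 = 251/12 ≈ 20.92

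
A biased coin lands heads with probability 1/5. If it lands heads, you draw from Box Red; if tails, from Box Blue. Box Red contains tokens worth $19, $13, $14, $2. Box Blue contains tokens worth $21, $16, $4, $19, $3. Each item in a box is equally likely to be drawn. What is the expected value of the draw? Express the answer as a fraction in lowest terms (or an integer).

312/25 dollars

E[X | Box Red] = (19 + 13 + 14 + 2)/4 = 12
E[X | Box Blue] = (21 + 16 + 4 + 19 + 3)/5 = 63/5
E[X] = (1/5)·12 + (4/5)·63/5 = 312/25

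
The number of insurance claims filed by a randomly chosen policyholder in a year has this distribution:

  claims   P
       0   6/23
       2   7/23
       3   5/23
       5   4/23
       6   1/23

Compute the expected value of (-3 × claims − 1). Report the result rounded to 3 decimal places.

E[-3x-1] = (6/23)·(-1) + (7/23)·(-7) + (5/23)·(-10) + (4/23)·(-16) + (1/23)·(-19)
     = -188/23 ≈ -8.174

-8.174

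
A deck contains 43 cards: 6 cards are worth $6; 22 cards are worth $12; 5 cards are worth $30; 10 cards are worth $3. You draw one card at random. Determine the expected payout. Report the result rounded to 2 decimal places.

E[payout] = (6/43)·6 + (22/43)·12 + (5/43)·30 + (10/43)·3 = 480/43
≈ $11.16

$11.16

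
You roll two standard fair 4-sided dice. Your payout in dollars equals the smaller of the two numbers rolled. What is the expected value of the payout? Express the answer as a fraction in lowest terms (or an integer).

Distribution of the smaller of the two numbers rolled: 1 w.p. 7/16, 2 w.p. 5/16, 3 w.p. 3/16, 4 w.p. 1/16
E[payout] = (7/16)·1 + (5/16)·2 + (3/16)·3 + (1/16)·4 = 15/8

15/8 dollars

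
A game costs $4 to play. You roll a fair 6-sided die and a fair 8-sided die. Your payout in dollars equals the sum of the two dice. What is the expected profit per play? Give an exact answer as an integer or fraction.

$4

Distribution of the sum of the two dice: 2 w.p. 1/48, 3 w.p. 1/24, 4 w.p. 1/16, 5 w.p. 1/12, 6 w.p. 5/48, 7 w.p. 1/8, …
E[payout] = (1/48)·2 + (1/24)·3 + (1/16)·4 + (1/12)·5 + (5/48)·6 + (1/8)·7 + (1/8)·8 + (1/8)·9 + (5/48)·10 + (1/12)·11 + (1/16)·12 + (1/24)·13 + (1/48)·14 = 8
Expected profit = 8 − 4 = 4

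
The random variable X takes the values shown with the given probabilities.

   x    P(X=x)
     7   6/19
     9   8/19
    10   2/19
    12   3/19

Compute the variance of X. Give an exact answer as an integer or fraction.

E[X] = (6/19)·7 + (8/19)·9 + (2/19)·10 + (3/19)·12 = 170/19
E[X²] = (6/19)·49 + (8/19)·81 + (2/19)·100 + (3/19)·144 = 1574/19
Var(X) = 1574/19 − (170/19)² = 1006/361

1006/361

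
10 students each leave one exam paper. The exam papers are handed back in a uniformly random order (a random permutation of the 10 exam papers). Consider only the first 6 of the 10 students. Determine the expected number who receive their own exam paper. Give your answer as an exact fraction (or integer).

3/5

Let Xᵢ = 1 if person i gets their own exam paper. For each i, P(Xᵢ=1) = 1/10.
By linearity of expectation, E[X₁+…+X_6] = 6·(1/10) = 3/5.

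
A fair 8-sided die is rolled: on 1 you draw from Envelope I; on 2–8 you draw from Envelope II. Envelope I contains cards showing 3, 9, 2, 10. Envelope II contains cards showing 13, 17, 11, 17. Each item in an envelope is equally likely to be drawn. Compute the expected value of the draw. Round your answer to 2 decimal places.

13.44

E[X | Envelope I] = (3 + 9 + 2 + 10)/4 = 6
E[X | Envelope II] = (13 + 17 + 11 + 17)/4 = 29/2
E[X] = (1/8)·6 + (7/8)·29/2 = 215/16 ≈ 13.44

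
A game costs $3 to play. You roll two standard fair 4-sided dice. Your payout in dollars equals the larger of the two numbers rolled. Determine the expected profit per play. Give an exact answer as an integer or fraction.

Distribution of the larger of the two numbers rolled: 1 w.p. 1/16, 2 w.p. 3/16, 3 w.p. 5/16, 4 w.p. 7/16
E[payout] = (1/16)·1 + (3/16)·2 + (5/16)·3 + (7/16)·4 = 25/8
Expected profit = 25/8 − 3 = 1/8

1/8 dollars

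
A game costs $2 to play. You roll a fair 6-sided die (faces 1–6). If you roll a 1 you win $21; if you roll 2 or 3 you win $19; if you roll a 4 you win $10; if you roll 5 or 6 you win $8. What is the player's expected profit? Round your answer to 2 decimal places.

E[payout] = (1/3)·8 + (1/6)·10 + (1/3)·19 + (1/6)·21 = 85/6
Expected profit = 85/6 − 2 = 73/6 ≈ $12.17

$12.17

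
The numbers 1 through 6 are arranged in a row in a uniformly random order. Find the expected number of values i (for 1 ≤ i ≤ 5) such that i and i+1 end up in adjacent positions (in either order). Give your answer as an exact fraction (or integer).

5/3

For each i ∈ {1,…,5}, let Xᵢ = 1 if i and i+1 are adjacent. P(Xᵢ=1) = 2·(6−1)!/6! = 2/6.
By linearity, E[ΣXᵢ] = (5)·(2/6) = 5/3.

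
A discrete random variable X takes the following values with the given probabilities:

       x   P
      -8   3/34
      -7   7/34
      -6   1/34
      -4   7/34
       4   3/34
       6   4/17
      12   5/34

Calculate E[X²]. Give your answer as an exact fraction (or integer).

1739/34

E[X²] = (3/34)·64 + (7/34)·49 + (1/34)·36 + (7/34)·16 + (3/34)·16 + (4/17)·36 + (5/34)·144
     = 1739/34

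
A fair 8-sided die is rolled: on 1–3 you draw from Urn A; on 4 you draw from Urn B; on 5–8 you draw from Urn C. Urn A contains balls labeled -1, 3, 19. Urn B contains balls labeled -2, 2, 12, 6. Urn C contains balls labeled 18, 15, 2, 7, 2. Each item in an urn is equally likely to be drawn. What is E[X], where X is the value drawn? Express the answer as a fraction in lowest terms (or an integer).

E[X | Urn A] = (-1 + 3 + 19)/3 = 7
E[X | Urn B] = (-2 + 2 + 12 + 6)/4 = 9/2
E[X | Urn C] = (18 + 15 + 2 + 7 + 2)/5 = 44/5
E[X] = (3/8)·7 + (1/8)·9/2 + (1/2)·44/5 = 607/80

607/80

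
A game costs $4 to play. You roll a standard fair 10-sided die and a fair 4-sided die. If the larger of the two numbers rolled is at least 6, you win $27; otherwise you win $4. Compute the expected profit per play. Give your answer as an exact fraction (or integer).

23/2 dollars

E[payout] = (1/2)·4 + (1/2)·27 = 31/2
Expected profit = 31/2 − 4 = 23/2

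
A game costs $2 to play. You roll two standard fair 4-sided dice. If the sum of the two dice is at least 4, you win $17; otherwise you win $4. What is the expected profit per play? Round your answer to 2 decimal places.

E[payout] = (3/16)·4 + (13/16)·17 = 233/16
Expected profit = 233/16 − 2 = 201/16 ≈ $12.56

$12.56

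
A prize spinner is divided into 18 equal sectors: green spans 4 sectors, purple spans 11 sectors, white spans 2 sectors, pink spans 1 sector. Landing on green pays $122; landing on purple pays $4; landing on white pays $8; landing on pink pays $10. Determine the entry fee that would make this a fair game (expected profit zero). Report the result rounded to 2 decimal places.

$31.00

E[payout] = (4/18)·122 + (11/18)·4 + (2/18)·8 + (1/18)·10 = 31
Fair fee = E[payout] = 31 ≈ $31.00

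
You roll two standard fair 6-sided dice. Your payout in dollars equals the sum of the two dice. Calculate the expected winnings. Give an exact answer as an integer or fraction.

Distribution of the sum of the two dice: 2 w.p. 1/36, 3 w.p. 1/18, 4 w.p. 1/12, 5 w.p. 1/9, 6 w.p. 5/36, 7 w.p. 1/6, …
E[payout] = (1/36)·2 + (1/18)·3 + (1/12)·4 + (1/9)·5 + (5/36)·6 + (1/6)·7 + (5/36)·8 + (1/9)·9 + (1/12)·10 + (1/18)·11 + (1/36)·12 = 7

$7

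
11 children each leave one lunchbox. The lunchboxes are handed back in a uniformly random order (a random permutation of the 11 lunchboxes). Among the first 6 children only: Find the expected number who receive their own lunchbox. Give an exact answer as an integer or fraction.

Let Xᵢ = 1 if person i gets their own lunchbox. For each i, P(Xᵢ=1) = 1/11.
By linearity of expectation, E[X₁+…+X_6] = 6·(1/11) = 6/11.

6/11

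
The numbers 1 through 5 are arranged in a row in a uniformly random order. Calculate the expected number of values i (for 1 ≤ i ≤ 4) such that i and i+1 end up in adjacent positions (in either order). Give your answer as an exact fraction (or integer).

For each i ∈ {1,…,4}, let Xᵢ = 1 if i and i+1 are adjacent. P(Xᵢ=1) = 2·(5−1)!/5! = 2/5.
By linearity, E[ΣXᵢ] = (4)·(2/5) = 8/5.

8/5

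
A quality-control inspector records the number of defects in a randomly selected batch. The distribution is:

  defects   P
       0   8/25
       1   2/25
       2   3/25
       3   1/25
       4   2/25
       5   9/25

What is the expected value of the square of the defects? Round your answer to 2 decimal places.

E[X²] = (8/25)·0 + (2/25)·1 + (3/25)·4 + (1/25)·9 + (2/25)·16 + (9/25)·25
     = 56/5 ≈ 11.20

11.20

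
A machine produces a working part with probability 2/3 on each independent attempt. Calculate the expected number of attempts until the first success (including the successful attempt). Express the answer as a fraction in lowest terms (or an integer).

For a geometric distribution, E[trials] = 1/p = 1/(2/3) = 3/2.

3/2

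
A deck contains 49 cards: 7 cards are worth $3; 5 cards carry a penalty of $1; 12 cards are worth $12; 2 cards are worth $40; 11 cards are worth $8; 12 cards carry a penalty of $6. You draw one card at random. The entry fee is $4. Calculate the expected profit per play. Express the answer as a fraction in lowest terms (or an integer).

60/49 dollars

E[payout] = (7/49)·3 + (5/49)·(-1) + (12/49)·12 + (2/49)·40 + (11/49)·8 + (12/49)·(-6) = 256/49
Expected profit = 256/49 − 4 = 60/49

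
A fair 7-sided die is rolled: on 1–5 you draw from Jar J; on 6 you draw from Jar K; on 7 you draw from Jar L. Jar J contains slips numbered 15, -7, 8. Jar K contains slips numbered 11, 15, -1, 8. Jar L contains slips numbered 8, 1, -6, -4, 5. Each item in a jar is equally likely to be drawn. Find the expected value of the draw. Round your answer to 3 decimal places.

5.102

E[X | Jar J] = (15 − 7 + 8)/3 = 16/3
E[X | Jar K] = (11 + 15 − 1 + 8)/4 = 33/4
E[X | Jar L] = (8 + 1 − 6 − 4 + 5)/5 = 4/5
E[X] = (5/7)·16/3 + (1/7)·33/4 + (1/7)·4/5 = 2143/420 ≈ 5.102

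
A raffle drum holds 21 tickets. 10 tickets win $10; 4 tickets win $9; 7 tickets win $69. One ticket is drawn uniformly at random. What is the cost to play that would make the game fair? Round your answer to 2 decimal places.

$29.48

E[payout] = (10/21)·10 + (4/21)·9 + (7/21)·69 = 619/21
Fair fee = E[payout] = 619/21 ≈ $29.48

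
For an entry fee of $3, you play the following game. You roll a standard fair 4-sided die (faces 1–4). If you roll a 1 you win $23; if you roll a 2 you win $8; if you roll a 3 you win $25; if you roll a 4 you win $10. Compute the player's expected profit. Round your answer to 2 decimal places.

E[payout] = (1/4)·8 + (1/4)·10 + (1/4)·23 + (1/4)·25 = 33/2
Expected profit = 33/2 − 3 = 27/2 ≈ $13.50

$13.50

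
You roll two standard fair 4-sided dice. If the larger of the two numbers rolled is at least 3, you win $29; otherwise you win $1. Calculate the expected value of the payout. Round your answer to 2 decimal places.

E[payout] = (1/4)·1 + (3/4)·29 = 22
≈ $22.00

$22.00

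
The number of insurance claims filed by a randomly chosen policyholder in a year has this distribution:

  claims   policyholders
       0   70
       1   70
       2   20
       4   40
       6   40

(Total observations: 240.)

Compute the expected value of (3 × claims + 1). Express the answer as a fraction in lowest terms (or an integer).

59/8

Total = 240, so P(claims=0) = 70/240, etc.
E[3x+1] = (7/24)·1 + (7/24)·4 + (1/12)·7 + (1/6)·13 + (1/6)·19
     = 59/8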